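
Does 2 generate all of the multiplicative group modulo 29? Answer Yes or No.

φ(29) = 29 − 1 = 28 = 2^2 · 7.
An element g generates (Z/29Z)^× iff g^(28/q) ≢ 1 (mod 29) for each prime q ∈ {2, 7}.
2^14 ≡ 28 (mod 29)  [q = 2: ≢ 1 ✓]
2^4 ≡ 16 (mod 29)  [q = 7: ≢ 1 ✓]
Every test exponent gives a nontrivial residue, hence 2 generates the full group.

Yes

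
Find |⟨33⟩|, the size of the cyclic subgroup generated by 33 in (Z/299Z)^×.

132

ord(33) | φ(299) = φ(13·23) = (13−1)·(23−1) = 12·22 = 264 = 2^3 · 3 · 11.
Divisors of 264: 1, 2, 3, 4, 6, 8, 11, 12, 22, 24, 33, 44, 66, 88, 132, 264.
Compute 33^d (mod 299) for the divisors d until we hit 1:
33^1 ≡ 33
33^2 ≡ 192
33^3 ≡ 57
33^4 ≡ 87
33^6 ≡ 259
33^8 ≡ 94
33^11 ≡ 275
33^12 ≡ 105
33^22 ≡ 277
33^24 ≡ 261
33^33 ≡ 229
33^44 ≡ 185
33^66 ≡ 116
33^88 ≡ 139
33^132 ≡ 1
The smallest such exponent is 132, so the order of 33 is 132.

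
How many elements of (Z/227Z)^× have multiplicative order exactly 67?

0

φ(227) = 227 − 1 = 226 = 2 · 113.
(Z/227Z)^× is cyclic (|G| = 226); a cyclic group of order m has exactly φ(d) elements of each order d | m, and none otherwise.
Here 226 is not a multiple of 67, so there are no elements of order 67.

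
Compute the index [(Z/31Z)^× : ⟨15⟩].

3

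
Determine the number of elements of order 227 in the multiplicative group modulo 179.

φ(179) = 179 − 1 = 178 = 2 · 89.
In a cyclic group of order 178, there are φ(d) elements of order d for each divisor d of 178, and zero for non-divisors.
Since 227 ∤ 178, the count is 0.

0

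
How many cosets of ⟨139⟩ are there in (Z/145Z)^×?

8

By Lagrange's theorem, ord_145(139) divides φ(145) = φ(5·29) = (5−1)·(29−1) = 4·28 = 112 = 2^4 · 7.
Divisors of 112: 1, 2, 4, 7, 8, 14, 16, 28, 56, 112.
Evaluate successive powers at the divisors of 112:
139^1 ≡ 139 (mod 145)
139^2 ≡ 36 (mod 145)
139^4 ≡ 136 (mod 145)
139^7 ≡ 59 (mod 145)
139^8 ≡ 81 (mod 145)
139^14 ≡ 1 (mod 145) ✓
Thus |⟨139⟩| = ord(139) = 14.
The index is φ(145) / ord(139) = 112 / 14 = 8.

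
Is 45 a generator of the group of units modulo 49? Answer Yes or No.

Yes

φ(49) = φ(7^2) = 7·(7−1) = 42 = 2 · 3 · 7.
An element g generates (Z/49Z)^× iff g^(42/q) ≢ 1 (mod 49) for each prime q ∈ {2, 3, 7}.
45^21 ≡ 48 (mod 49)  [q = 2: ≢ 1 ✓]
45^14 ≡ 30 (mod 49)  [q = 3: ≢ 1 ✓]
45^6 ≡ 29 (mod 49)  [q = 7: ≢ 1 ✓]
All checks pass, so 45 has order 42 and is a primitive root modulo 49.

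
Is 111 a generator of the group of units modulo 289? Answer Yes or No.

No

φ(289) = φ(17^2) = 17·(17−1) = 272 = 2^4 · 17.
Test 111^(272/q) mod 289 for each prime factor q of 272:
111^136 ≡ 1 (mod 289)  [q = 2: ≡ 1 ✗]
111^16 ≡ 137 (mod 289)  [q = 17: ≢ 1 ✓]
The check at q = 2 fails, so 111 generates a proper subgroup.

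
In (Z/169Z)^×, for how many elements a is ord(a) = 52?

φ(169) = φ(13^2) = 13·(13−1) = 156 = 2^2 · 3 · 13.
Since (Z/169Z)^× is cyclic of order 156, the number of elements of order d is φ(d) when d | 156 and 0 otherwise.
52 = 2^2 · 13 divides 156, and φ(52) = 24.

24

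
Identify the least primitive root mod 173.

φ(173) = 173 − 1 = 172 = 2^2 · 43.
g is a primitive root iff g^(172/q) ≢ 1 (mod 173) for each prime q ∈ {2, 43}.
g = 2: 2^86 ≡ 172; 2^4 ≡ 16 — none is 1, so 2 is a primitive root.
So 2 is the smallest generator of (Z/173Z)^×.

2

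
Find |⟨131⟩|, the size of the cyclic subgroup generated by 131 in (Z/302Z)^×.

50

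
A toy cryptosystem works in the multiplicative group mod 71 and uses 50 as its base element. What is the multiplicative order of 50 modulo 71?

ord(50) | φ(71) = 71 − 1 = 70 = 2 · 5 · 7.
Divisors of 70: 1, 2, 5, 7, 10, 14, 35, 70.
Check 50^d mod 71 for each divisor in increasing order:
50^1 ≡ 50 (mod 71)
50^2 ≡ 15 (mod 71)
50^5 ≡ 32 (mod 71)
50^7 ≡ 54 (mod 71)
50^10 ≡ 30 (mod 71)
50^14 ≡ 5 (mod 71)
50^35 ≡ 1 (mod 71) ✓
So ord_71(50) = 35.

35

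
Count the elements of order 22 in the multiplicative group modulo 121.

10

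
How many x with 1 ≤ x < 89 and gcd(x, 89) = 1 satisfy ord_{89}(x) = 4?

2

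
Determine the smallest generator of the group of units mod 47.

5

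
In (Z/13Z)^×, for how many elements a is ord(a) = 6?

φ(13) = 13 − 1 = 12 = 2^2 · 3.
Since (Z/13Z)^× is cyclic of order 12, the number of elements of order d is φ(d) when d | 12 and 0 otherwise.
6 = 2 · 3 divides 12, and φ(6) = 2.

2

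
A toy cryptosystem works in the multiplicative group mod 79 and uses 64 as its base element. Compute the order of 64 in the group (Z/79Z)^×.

By Lagrange's theorem, ord_79(64) divides φ(79) = 79 − 1 = 78 = 2 · 3 · 13.
Divisors of 78: 1, 2, 3, 6, 13, 26, 39, 78.
Compute 64^d (mod 79) for the divisors d until we hit 1:
64^1 ≡ 64 (mod 79)
64^2 ≡ 67 (mod 79)
64^3 ≡ 22 (mod 79)
64^6 ≡ 10 (mod 79)
64^13 ≡ 1 (mod 79) ✓
The smallest such exponent is 13, so the order of 64 is 13.

13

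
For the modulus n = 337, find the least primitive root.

φ(337) = 337 − 1 = 336 = 2^4 · 3 · 7.
g is a primitive root iff g^(336/q) ≢ 1 (mod 337) for each prime q ∈ {2, 3, 7}.
g = 2: 2^168 ≡ 1 — hits 1, so not a primitive root.
g = 3: 3^168 ≡ 1 — hits 1, so not a primitive root.
g = 4: 4^168 ≡ 1 — hits 1, so not a primitive root.
g = 5: 5^168 ≡ 336; 5^112 ≡ 1 — hits 1, so not a primitive root.
g = 6: 6^168 ≡ 1 — hits 1, so not a primitive root.
g = 7: 7^168 ≡ 1 — hits 1, so not a primitive root.
g = 8: 8^168 ≡ 1 — hits 1, so not a primitive root.
g = 9: 9^168 ≡ 1 — hits 1, so not a primitive root.
g = 10: 10^168 ≡ 336; 10^112 ≡ 128; 10^48 ≡ 175 — none is 1, so 10 is a primitive root.
The smallest primitive root modulo 337 is 10.

10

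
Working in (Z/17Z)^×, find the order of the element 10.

By Lagrange's theorem, ord_17(10) divides φ(17) = 17 − 1 = 16 = 2^4.
Divisors of 16: 1, 2, 4, 8, 16.
Compute 10^d (mod 17) for the divisors d until we hit 1:
10^1 ≡ 10
10^2 ≡ 15
10^4 ≡ 4
10^8 ≡ 16
10^16 ≡ 1
Hence ord(10) = 16.

16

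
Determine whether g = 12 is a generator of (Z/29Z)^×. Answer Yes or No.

No

φ(29) = 29 − 1 = 28 = 2^2 · 7.
Test 12^(28/q) mod 29 for each prime factor q of 28:
12^14 ≡ 28 (mod 29)  [q = 2: ≢ 1 ✓]
12^4 ≡ 1 (mod 29)  [q = 7: ≡ 1 ✗]
Since 12^4 ≡ 1, the order of 12 divides 4 < 28, so 12 is not a primitive root.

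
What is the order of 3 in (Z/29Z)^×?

28

The order of 3 must divide φ(29) = 29 − 1 = 28 = 2^2 · 7.
Divisors of 28: 1, 2, 4, 7, 14, 28.
Test each divisor d:
3^1 ≡ 3
3^2 ≡ 9
3^4 ≡ 23
3^7 ≡ 12
3^14 ≡ 28
3^28 ≡ 1
Therefore the multiplicative order of 3 modulo 29 is 28.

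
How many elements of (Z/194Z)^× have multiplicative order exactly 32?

16

φ(194) = φ(2)·φ(97) = 1·96 = 96 = 2^5 · 3.
(Z/194Z)^× is cyclic (|G| = 96); a cyclic group of order m has exactly φ(d) elements of each order d | m, and none otherwise.
32 = 2^5 divides 96, and φ(32) = 16.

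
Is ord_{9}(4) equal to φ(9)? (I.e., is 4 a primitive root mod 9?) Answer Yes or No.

φ(9) = φ(3^2) = 3·(3−1) = 6 = 2 · 3.
An element g generates (Z/9Z)^× iff g^(6/q) ≢ 1 (mod 9) for each prime q ∈ {2, 3}.
4^3 ≡ 1 (mod 9)  [q = 2: ≡ 1 ✗]
4^2 ≡ 7 (mod 9)  [q = 3: ≢ 1 ✓]
4^3 ≡ 1 shows ord(4) | 3, strictly less than φ(9); not a primitive root.

No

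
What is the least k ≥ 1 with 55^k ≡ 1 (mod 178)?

By Lagrange's theorem, ord_178(55) divides φ(178) = φ(2)·φ(89) = 1·88 = 88 = 2^3 · 11.
Divisors of 88: 1, 2, 4, 8, 11, 22, 44, 88.
Check 55^d mod 178 for each divisor in increasing order:
55^1 ≡ 55
55^2 ≡ 177
55^4 ≡ 1
Hence ord(55) = 4.

4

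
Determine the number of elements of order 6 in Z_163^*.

φ(163) = 163 − 1 = 162 = 2 · 3^4.
In a cyclic group of order 162, there are φ(d) elements of order d for each divisor d of 162, and zero for non-divisors.
6 = 2 · 3 divides 162, and φ(6) = 2.

2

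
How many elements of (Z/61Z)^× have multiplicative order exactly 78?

φ(61) = 61 − 1 = 60 = 2^2 · 3 · 5.
(Z/61Z)^× is cyclic (|G| = 60); a cyclic group of order m has exactly φ(d) elements of each order d | m, and none otherwise.
Here 60 is not a multiple of 78, so there are no elements of order 78.

0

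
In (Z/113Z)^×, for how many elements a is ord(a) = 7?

φ(113) = 113 − 1 = 112 = 2^4 · 7.
In a cyclic group of order 112, there are φ(d) elements of order d for each divisor d of 112, and zero for non-divisors.
7 | 112, and φ(7) = 7 − 1 = 6.

6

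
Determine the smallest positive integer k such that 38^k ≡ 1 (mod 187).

By Lagrange's theorem, ord_187(38) divides φ(187) = φ(11·17) = (11−1)·(17−1) = 10·16 = 160 = 2^5 · 5.
Divisors of 160: 1, 2, 4, 5, 8, 10, 16, 20, 32, 40, 80, 160.
Evaluate successive powers at the divisors of 160:
38^1 ≡ 38
38^2 ≡ 135
38^4 ≡ 86
38^5 ≡ 89
38^8 ≡ 103
38^10 ≡ 67
38^16 ≡ 137
38^20 ≡ 1
The smallest such exponent is 20, so the order of 38 is 20.

20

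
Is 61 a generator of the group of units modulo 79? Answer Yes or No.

No

φ(79) = 79 − 1 = 78 = 2 · 3 · 13.
61 is a primitive root mod 79 iff 61^(φ(79)/q) ≢ 1 for every prime q | φ(79), i.e. q ∈ {2, 3, 13}.
61^39 ≡ 78 (mod 79)  [q = 2: ≢ 1 ✓]
61^26 ≡ 1 (mod 79)  [q = 3: ≡ 1 ✗]
61^6 ≡ 38 (mod 79)  [q = 13: ≢ 1 ✓]
Since 61^26 ≡ 1, the order of 61 divides 26 < 78, so 61 is not a primitive root.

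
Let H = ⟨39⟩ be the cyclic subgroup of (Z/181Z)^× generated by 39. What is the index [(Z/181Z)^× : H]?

20

By Lagrange's theorem, ord_181(39) divides φ(181) = 181 − 1 = 180 = 2^2 · 3^2 · 5.
Divisors of 180: 1, 2, 3, 4, 5, 6, 9, 10, 12, 15, 18, 20, 30, 36, 45, 60, 90, 180.
Check 39^d mod 181 for each divisor in increasing order:
39^1 ≡ 39 (mod 181)
39^2 ≡ 73 (mod 181)
39^3 ≡ 132 (mod 181)
39^4 ≡ 80 (mod 181)
39^5 ≡ 43 (mod 181)
39^6 ≡ 48 (mod 181)
39^9 ≡ 1 (mod 181) ✓
Thus |⟨39⟩| = ord(39) = 9.
The index is φ(181) / ord(39) = 180 / 9 = 20.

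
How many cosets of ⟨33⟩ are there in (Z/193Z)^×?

3

Since 33 ∈ (Z/193Z)^×, its order divides φ(193) = 193 − 1 = 192 = 2^6 · 3.
Divisors of 192: 1, 2, 3, 4, 6, 8, 12, 16, 24, 32, 48, 64, 96, 192.
Test each divisor d:
33^1 ≡ 33 (mod 193)
33^2 ≡ 124 (mod 193)
33^3 ≡ 39 (mod 193)
33^4 ≡ 129 (mod 193)
33^6 ≡ 170 (mod 193)
33^8 ≡ 43 (mod 193)
33^12 ≡ 143 (mod 193)
33^16 ≡ 112 (mod 193)
33^24 ≡ 184 (mod 193)
33^32 ≡ 192 (mod 193)
33^48 ≡ 81 (mod 193)
33^64 ≡ 1 (mod 193) ✓
So ord_193(33) = 64, hence |⟨33⟩| = 64.
The index is φ(193) / ord(33) = 192 / 64 = 3.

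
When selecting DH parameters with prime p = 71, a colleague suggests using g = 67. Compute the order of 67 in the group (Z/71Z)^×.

70

By Lagrange's theorem, ord_71(67) divides φ(71) = 71 − 1 = 70 = 2 · 5 · 7.
Divisors of 70: 1, 2, 5, 7, 10, 14, 35, 70.
Evaluate successive powers at the divisors of 70:
67^1 ≡ 67 (mod 71)
67^2 ≡ 16 (mod 71)
67^5 ≡ 41 (mod 71)
67^7 ≡ 17 (mod 71)
67^10 ≡ 48 (mod 71)
67^14 ≡ 5 (mod 71)
67^35 ≡ 70 (mod 71)
67^70 ≡ 1 (mod 71) ✓
So ord_71(67) = 70.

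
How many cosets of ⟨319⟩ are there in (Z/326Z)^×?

2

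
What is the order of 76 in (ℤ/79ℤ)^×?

39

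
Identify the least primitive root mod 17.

3

φ(17) = 17 − 1 = 16 = 2^4.
Test candidates g = 2, 3, … against the prime factors q ∈ {2} of φ(17): g is a generator iff g^(16/q) ≢ 1 for every such q.
g = 2: 2^8 ≡ 1 — hits 1, so not a primitive root.
g = 3: 3^8 ≡ 16 — none is 1, so 3 is a primitive root.
So 3 is the smallest generator of (Z/17Z)^×.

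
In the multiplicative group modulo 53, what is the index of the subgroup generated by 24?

The order of 24 must divide φ(53) = 53 − 1 = 52 = 2^2 · 13.
Divisors of 52: 1, 2, 4, 13, 26, 52.
Test each divisor d:
24^1 ≡ 24
24^2 ≡ 46
24^4 ≡ 49
24^13 ≡ 1
The order of 24 is 13, so the subgroup it generates has 13 elements.
[(Z/53Z)^× : ⟨24⟩] = 52/13 = 4.

4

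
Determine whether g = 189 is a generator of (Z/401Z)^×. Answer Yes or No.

No

φ(401) = 401 − 1 = 400 = 2^4 · 5^2.
It suffices to check that the order of 189 is not a proper divisor of 400: compute 189^(400/q) for q ∈ {2, 5}.
189^200 ≡ 400 (mod 401)  [q = 2: ≢ 1 ✓]
189^80 ≡ 1 (mod 401)  [q = 5: ≡ 1 ✗]
Since 189^80 ≡ 1, the order of 189 divides 80 < 400, so 189 is not a primitive root.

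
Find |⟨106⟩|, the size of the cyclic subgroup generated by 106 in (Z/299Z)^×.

132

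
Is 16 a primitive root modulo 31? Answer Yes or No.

φ(31) = 31 − 1 = 30 = 2 · 3 · 5.
Test 16^(30/q) mod 31 for each prime factor q of 30:
16^15 ≡ 1 (mod 31)  [q = 2: ≡ 1 ✗]
16^10 ≡ 1 (mod 31)  [q = 3: ≡ 1 ✗]
16^6 ≡ 16 (mod 31)  [q = 5: ≢ 1 ✓]
Since 16^15 ≡ 1, the order of 16 divides 15 < 30, so 16 is not a primitive root.

No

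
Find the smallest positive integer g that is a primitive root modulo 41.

6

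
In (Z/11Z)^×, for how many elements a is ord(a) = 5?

φ(11) = 11 − 1 = 10 = 2 · 5.
In a cyclic group of order 10, there are φ(d) elements of order d for each divisor d of 10, and zero for non-divisors.
5 | 10, and φ(5) = 5 − 1 = 4.

4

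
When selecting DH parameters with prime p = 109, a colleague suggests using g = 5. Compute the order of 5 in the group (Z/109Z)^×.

27

By Lagrange's theorem, ord_109(5) divides φ(109) = 109 − 1 = 108 = 2^2 · 3^3.
Divisors of 108: 1, 2, 3, 4, 6, 9, 12, 18, 27, 36, 54, 108.
Check 5^d mod 109 for each divisor in increasing order:
5^1 ≡ 5 (mod 109)
5^2 ≡ 25 (mod 109)
5^3 ≡ 16 (mod 109)
5^4 ≡ 80 (mod 109)
5^6 ≡ 38 (mod 109)
5^9 ≡ 63 (mod 109)
5^12 ≡ 27 (mod 109)
5^18 ≡ 45 (mod 109)
5^27 ≡ 1 (mod 109) ✓
So ord_109(5) = 27.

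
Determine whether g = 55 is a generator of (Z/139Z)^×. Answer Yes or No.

φ(139) = 139 − 1 = 138 = 2 · 3 · 23.
It suffices to check that the order of 55 is not a proper divisor of 138: compute 55^(138/q) for q ∈ {2, 3, 23}.
55^69 ≡ 1 (mod 139)  [q = 2: ≡ 1 ✗]
55^46 ≡ 1 (mod 139)  [q = 3: ≡ 1 ✗]
55^6 ≡ 64 (mod 139)  [q = 23: ≢ 1 ✓]
Since 55^69 ≡ 1, the order of 55 divides 69 < 138, so 55 is not a primitive root.

No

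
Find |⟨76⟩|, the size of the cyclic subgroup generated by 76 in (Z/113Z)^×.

ord(76) | φ(113) = 113 − 1 = 112 = 2^4 · 7.
Divisors of 112: 1, 2, 4, 7, 8, 14, 16, 28, 56, 112.
Compute 76^d (mod 113) for the divisors d until we hit 1:
76^1 ≡ 76
76^2 ≡ 13
76^4 ≡ 56
76^7 ≡ 71
76^8 ≡ 85
76^14 ≡ 69
76^16 ≡ 106
76^28 ≡ 15
76^56 ≡ 112
76^112 ≡ 1
So ord_113(76) = 112.

112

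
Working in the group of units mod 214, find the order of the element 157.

106

By Lagrange's theorem, ord_214(157) divides φ(214) = φ(2)·φ(107) = 1·106 = 106 = 2 · 53.
Divisors of 106: 1, 2, 53, 106.
Evaluate successive powers at the divisors of 106:
157^1 ≡ 157 (mod 214)
157^2 ≡ 39 (mod 214)
157^53 ≡ 213 (mod 214)
157^106 ≡ 1 (mod 214) ✓
Therefore the multiplicative order of 157 modulo 214 is 106.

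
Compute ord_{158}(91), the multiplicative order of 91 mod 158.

26

ord(91) | φ(158) = φ(2)·φ(79) = 1·78 = 78 = 2 · 3 · 13.
Divisors of 78: 1, 2, 3, 6, 13, 26, 39, 78.
Check 91^d mod 158 for each divisor in increasing order:
91^1 ≡ 91
91^2 ≡ 65
91^3 ≡ 69
91^6 ≡ 21
91^13 ≡ 157
91^26 ≡ 1
Therefore the multiplicative order of 91 modulo 158 is 26.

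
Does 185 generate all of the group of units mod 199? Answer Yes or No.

Yes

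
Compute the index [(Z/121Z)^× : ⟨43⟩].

Since 43 ∈ (Z/121Z)^×, its order divides φ(121) = φ(11^2) = 11·(11−1) = 110 = 2 · 5 · 11.
Divisors of 110: 1, 2, 5, 10, 11, 22, 55, 110.
Test each divisor d:
43^1 ≡ 43 (mod 121)
43^2 ≡ 34 (mod 121)
43^5 ≡ 98 (mod 121)
43^10 ≡ 45 (mod 121)
43^11 ≡ 120 (mod 121)
43^22 ≡ 1 (mod 121) ✓
Thus |⟨43⟩| = ord(43) = 22.
[(Z/121Z)^× : ⟨43⟩] = 110/22 = 5.

5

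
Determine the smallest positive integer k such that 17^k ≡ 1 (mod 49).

ord(17) | φ(49) = φ(7^2) = 7·(7−1) = 42 = 2 · 3 · 7.
Divisors of 42: 1, 2, 3, 6, 7, 14, 21, 42.
Compute 17^d (mod 49) for the divisors d until we hit 1:
17^1 ≡ 17 (mod 49)
17^2 ≡ 44 (mod 49)
17^3 ≡ 13 (mod 49)
17^6 ≡ 22 (mod 49)
17^7 ≡ 31 (mod 49)
17^14 ≡ 30 (mod 49)
17^21 ≡ 48 (mod 49)
17^42 ≡ 1 (mod 49) ✓
Hence ord(17) = 42.

42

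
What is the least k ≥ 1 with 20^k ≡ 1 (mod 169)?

156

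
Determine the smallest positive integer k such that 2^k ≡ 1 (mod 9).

6

ord(2) | φ(9) = φ(3^2) = 3·(3−1) = 6 = 2 · 3.
Divisors of 6: 1, 2, 3, 6.
Evaluate successive powers at the divisors of 6:
2^1 ≡ 2 (mod 9)
2^2 ≡ 4 (mod 9)
2^3 ≡ 8 (mod 9)
2^6 ≡ 1 (mod 9) ✓
Hence ord(2) = 6.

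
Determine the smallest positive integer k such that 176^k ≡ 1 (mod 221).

ord(176) | φ(221) = φ(13·17) = (13−1)·(17−1) = 12·16 = 192 = 2^6 · 3.
Divisors of 192: 1, 2, 3, 4, 6, 8, 12, 16, 24, 32, 48, 64, 96, 192.
Test each divisor d:
176^1 ≡ 176 (mod 221)
176^2 ≡ 36 (mod 221)
176^3 ≡ 148 (mod 221)
176^4 ≡ 191 (mod 221)
176^6 ≡ 25 (mod 221)
176^8 ≡ 16 (mod 221)
176^12 ≡ 183 (mod 221)
176^16 ≡ 35 (mod 221)
176^24 ≡ 118 (mod 221)
176^32 ≡ 120 (mod 221)
176^48 ≡ 1 (mod 221) ✓
Therefore the multiplicative order of 176 modulo 221 is 48.

48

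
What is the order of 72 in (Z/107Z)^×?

The order of 72 must divide φ(107) = 107 − 1 = 106 = 2 · 53.
Divisors of 106: 1, 2, 53, 106.
Compute 72^d (mod 107) for the divisors d until we hit 1:
72^1 ≡ 72 (mod 107)
72^2 ≡ 48 (mod 107)
72^53 ≡ 106 (mod 107)
72^106 ≡ 1 (mod 107) ✓
Therefore the multiplicative order of 72 modulo 107 is 106.

106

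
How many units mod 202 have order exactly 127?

0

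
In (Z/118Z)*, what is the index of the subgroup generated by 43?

1

ord(43) | φ(118) = φ(2)·φ(59) = 1·58 = 58 = 2 · 29.
Divisors of 58: 1, 2, 29, 58.
Test each divisor d:
43^1 ≡ 43 (mod 118)
43^2 ≡ 79 (mod 118)
43^29 ≡ 117 (mod 118)
43^58 ≡ 1 (mod 118) ✓
The order of 43 is 58, so the subgroup it generates has 58 elements.
[(Z/118Z)^× : ⟨43⟩] = 58/58 = 1.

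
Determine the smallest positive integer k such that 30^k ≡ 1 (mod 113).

ord(30) | φ(113) = 113 − 1 = 112 = 2^4 · 7.
Divisors of 112: 1, 2, 4, 7, 8, 14, 16, 28, 56, 112.
Test each divisor d:
30^1 ≡ 30 (mod 113)
30^2 ≡ 109 (mod 113)
30^4 ≡ 16 (mod 113)
30^7 ≡ 1 (mod 113) ✓
So ord_113(30) = 7.

7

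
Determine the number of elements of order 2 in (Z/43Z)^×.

1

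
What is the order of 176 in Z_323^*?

144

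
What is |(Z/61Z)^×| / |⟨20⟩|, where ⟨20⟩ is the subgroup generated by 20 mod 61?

12

By Lagrange's theorem, ord_61(20) divides φ(61) = 61 − 1 = 60 = 2^2 · 3 · 5.
Divisors of 60: 1, 2, 3, 4, 5, 6, 10, 12, 15, 20, 30, 60.
Check 20^d mod 61 for each divisor in increasing order:
20^1 ≡ 20 (mod 61)
20^2 ≡ 34 (mod 61)
20^3 ≡ 9 (mod 61)
20^4 ≡ 58 (mod 61)
20^5 ≡ 1 (mod 61) ✓
Thus |⟨20⟩| = ord(20) = 5.
The index is φ(61) / ord(20) = 60 / 5 = 12.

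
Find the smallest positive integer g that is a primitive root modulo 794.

φ(794) = φ(2)·φ(397) = 1·396 = 396 = 2^2 · 3^2 · 11.
g is a primitive root iff g^(396/q) ≢ 1 (mod 794) for each prime q ∈ {2, 3, 11}.
g = 2: gcd(2, 794) = 2 > 1, not a unit — skip.
g = 3: 3^198 ≡ 1 — hits 1, so not a primitive root.
g = 4: gcd(4, 794) = 2 > 1, not a unit — skip.
g = 5: 5^198 ≡ 793; 5^132 ≡ 759; 5^36 ≡ 687 — none is 1, so 5 is a primitive root.
Hence the least primitive root of 794 is 5.

5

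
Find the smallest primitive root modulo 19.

2

φ(19) = 19 − 1 = 18 = 2 · 3^2.
Test candidates g = 2, 3, … against the prime factors q ∈ {2, 3} of φ(19): g is a generator iff g^(18/q) ≢ 1 for every such q.
g = 2: 2^9 ≡ 18; 2^6 ≡ 7 — none is 1, so 2 is a primitive root.
So 2 is the smallest generator of (Z/19Z)^×.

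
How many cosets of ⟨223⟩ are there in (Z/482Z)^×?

2

ord(223) | φ(482) = φ(2)·φ(241) = 1·240 = 240 = 2^4 · 3 · 5.
Divisors of 240: 1, 2, 3, 4, 5, 6, 8, 10, 12, 15, 16, 20, 24, 30, 40, 48, 60, 80, 120, 240.
Compute 223^d (mod 482) for the divisors d until we hit 1:
223^1 ≡ 223
223^2 ≡ 83
223^3 ≡ 193
223^4 ≡ 141
223^5 ≡ 113
223^6 ≡ 135
223^8 ≡ 119
223^10 ≡ 237
223^12 ≡ 391
223^15 ≡ 271
223^16 ≡ 183
223^20 ≡ 257
223^24 ≡ 87
223^30 ≡ 177
223^40 ≡ 15
223^48 ≡ 339
223^60 ≡ 481
223^80 ≡ 225
223^120 ≡ 1
So ord_482(223) = 120, hence |⟨223⟩| = 120.
[(Z/482Z)^× : ⟨223⟩] = 240/120 = 2.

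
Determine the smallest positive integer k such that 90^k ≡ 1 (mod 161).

22

ord(90) | φ(161) = φ(7·23) = (7−1)·(23−1) = 6·22 = 132 = 2^2 · 3 · 11.
Divisors of 132: 1, 2, 3, 4, 6, 11, 12, 22, 33, 44, 66, 132.
Check 90^d mod 161 for each divisor in increasing order:
90^1 ≡ 90
90^2 ≡ 50
90^3 ≡ 153
90^4 ≡ 85
90^6 ≡ 64
90^11 ≡ 160
90^12 ≡ 71
90^22 ≡ 1
So ord_161(90) = 22.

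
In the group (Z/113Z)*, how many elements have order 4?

2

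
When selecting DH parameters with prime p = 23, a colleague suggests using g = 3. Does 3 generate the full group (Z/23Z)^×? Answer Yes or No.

No

φ(23) = 23 − 1 = 22 = 2 · 11.
Test 3^(22/q) mod 23 for each prime factor q of 22:
3^11 ≡ 1 (mod 23)  [q = 2: ≡ 1 ✗]
3^2 ≡ 9 (mod 23)  [q = 11: ≢ 1 ✓]
The check at q = 2 fails, so 3 generates a proper subgroup.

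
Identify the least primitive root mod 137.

3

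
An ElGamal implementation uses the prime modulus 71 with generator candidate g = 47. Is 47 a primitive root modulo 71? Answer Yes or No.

Yes

φ(71) = 71 − 1 = 70 = 2 · 5 · 7.
47 is a primitive root mod 71 iff 47^(φ(71)/q) ≢ 1 for every prime q | φ(71), i.e. q ∈ {2, 5, 7}.
47^35 ≡ 70 (mod 71)  [q = 2: ≢ 1 ✓]
47^14 ≡ 25 (mod 71)  [q = 5: ≢ 1 ✓]
47^10 ≡ 37 (mod 71)  [q = 7: ≢ 1 ✓]
All checks pass, so 47 has order 70 and is a primitive root modulo 71.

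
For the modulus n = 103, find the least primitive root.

φ(103) = 103 − 1 = 102 = 2 · 3 · 17.
Test candidates g = 2, 3, … against the prime factors q ∈ {2, 3, 17} of φ(103): g is a generator iff g^(102/q) ≢ 1 for every such q.
g = 2: 2^51 ≡ 1 — hits 1, so not a primitive root.
g = 3: 3^51 ≡ 102; 3^34 ≡ 1 — hits 1, so not a primitive root.
g = 4: 4^51 ≡ 1 — hits 1, so not a primitive root.
g = 5: 5^51 ≡ 102; 5^34 ≡ 56; 5^6 ≡ 72 — none is 1, so 5 is a primitive root.
Hence the least primitive root of 103 is 5.

5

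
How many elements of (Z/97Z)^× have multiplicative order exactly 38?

0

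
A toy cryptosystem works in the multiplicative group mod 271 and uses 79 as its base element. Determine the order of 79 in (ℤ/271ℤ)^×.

45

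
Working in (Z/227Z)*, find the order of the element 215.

226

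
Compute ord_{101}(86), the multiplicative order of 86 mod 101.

By Lagrange's theorem, ord_101(86) divides φ(101) = 101 − 1 = 100 = 2^2 · 5^2.
Divisors of 100: 1, 2, 4, 5, 10, 20, 25, 50, 100.
Evaluate successive powers at the divisors of 100:
86^1 ≡ 86 (mod 101)
86^2 ≡ 23 (mod 101)
86^4 ≡ 24 (mod 101)
86^5 ≡ 44 (mod 101)
86^10 ≡ 17 (mod 101)
86^20 ≡ 87 (mod 101)
86^25 ≡ 91 (mod 101)
86^50 ≡ 100 (mod 101)
86^100 ≡ 1 (mod 101) ✓
Hence ord(86) = 100.

100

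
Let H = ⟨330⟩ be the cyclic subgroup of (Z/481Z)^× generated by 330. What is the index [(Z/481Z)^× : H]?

12

ord(330) | φ(481) = φ(13·37) = (13−1)·(37−1) = 12·36 = 432 = 2^4 · 3^3.
Divisors of 432: 1, 2, 3, 4, 6, 8, 9, 12, 16, 18, 24, 27, 36, 48, 54, 72, 108, 144, 216, 432.
Test each divisor d:
330^1 ≡ 330 (mod 481)
330^2 ≡ 194 (mod 481)
330^3 ≡ 47 (mod 481)
330^4 ≡ 118 (mod 481)
330^6 ≡ 285 (mod 481)
330^8 ≡ 456 (mod 481)
330^9 ≡ 408 (mod 481)
330^12 ≡ 417 (mod 481)
330^16 ≡ 144 (mod 481)
330^18 ≡ 38 (mod 481)
330^24 ≡ 248 (mod 481)
330^27 ≡ 112 (mod 481)
330^36 ≡ 1 (mod 481) ✓
Thus |⟨330⟩| = ord(330) = 36.
[(Z/481Z)^× : ⟨330⟩] = 432/36 = 12.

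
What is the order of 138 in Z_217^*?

30

By Lagrange's theorem, ord_217(138) divides φ(217) = φ(7·31) = (7−1)·(31−1) = 6·30 = 180 = 2^2 · 3^2 · 5.
Divisors of 180: 1, 2, 3, 4, 5, 6, 9, 10, 12, 15, 18, 20, 30, 36, 45, 60, 90, 180.
Check 138^d mod 217 for each divisor in increasing order:
138^1 ≡ 138 (mod 217)
138^2 ≡ 165 (mod 217)
138^3 ≡ 202 (mod 217)
138^4 ≡ 100 (mod 217)
138^5 ≡ 129 (mod 217)
138^6 ≡ 8 (mod 217)
138^9 ≡ 97 (mod 217)
138^10 ≡ 149 (mod 217)
138^12 ≡ 64 (mod 217)
138^15 ≡ 125 (mod 217)
138^18 ≡ 78 (mod 217)
138^20 ≡ 67 (mod 217)
138^30 ≡ 1 (mod 217) ✓
The smallest such exponent is 30, so the order of 138 is 30.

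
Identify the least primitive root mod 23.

5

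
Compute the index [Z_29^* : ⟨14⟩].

1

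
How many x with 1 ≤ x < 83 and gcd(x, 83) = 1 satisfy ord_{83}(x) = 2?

1

φ(83) = 83 − 1 = 82 = 2 · 41.
(Z/83Z)^× is cyclic (|G| = 82); a cyclic group of order m has exactly φ(d) elements of each order d | m, and none otherwise.
2 | 82, and φ(2) = 2 − 1 = 1.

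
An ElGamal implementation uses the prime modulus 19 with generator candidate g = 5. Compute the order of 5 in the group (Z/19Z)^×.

ord(5) | φ(19) = 19 − 1 = 18 = 2 · 3^2.
Divisors of 18: 1, 2, 3, 6, 9, 18.
Check 5^d mod 19 for each divisor in increasing order:
5^1 ≡ 5 (mod 19)
5^2 ≡ 6 (mod 19)
5^3 ≡ 11 (mod 19)
5^6 ≡ 7 (mod 19)
5^9 ≡ 1 (mod 19) ✓
The smallest such exponent is 9, so the order of 5 is 9.

9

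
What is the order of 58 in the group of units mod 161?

Since 58 ∈ (Z/161Z)^×, its order divides φ(161) = φ(7·23) = (7−1)·(23−1) = 6·22 = 132 = 2^2 · 3 · 11.
Divisors of 132: 1, 2, 3, 4, 6, 11, 12, 22, 33, 44, 66, 132.
Test each divisor d:
58^1 ≡ 58 (mod 161)
58^2 ≡ 144 (mod 161)
58^3 ≡ 141 (mod 161)
58^4 ≡ 128 (mod 161)
58^6 ≡ 78 (mod 161)
58^11 ≡ 116 (mod 161)
58^12 ≡ 127 (mod 161)
58^22 ≡ 93 (mod 161)
58^33 ≡ 1 (mod 161) ✓
So ord_161(58) = 33.

33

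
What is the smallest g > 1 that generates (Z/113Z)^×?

3

φ(113) = 113 − 1 = 112 = 2^4 · 7.
Test candidates g = 2, 3, … against the prime factors q ∈ {2, 7} of φ(113): g is a generator iff g^(112/q) ≢ 1 for every such q.
g = 2: 2^56 ≡ 1 — hits 1, so not a primitive root.
g = 3: 3^56 ≡ 112; 3^16 ≡ 49 — none is 1, so 3 is a primitive root.
The smallest primitive root modulo 113 is 3.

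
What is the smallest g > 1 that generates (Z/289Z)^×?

3

φ(289) = φ(17^2) = 17·(17−1) = 272 = 2^4 · 17.
Test candidates g = 2, 3, … against the prime factors q ∈ {2, 17} of φ(289): g is a generator iff g^(272/q) ≢ 1 for every such q.
g = 2: 2^136 ≡ 1 — hits 1, so not a primitive root.
g = 3: 3^136 ≡ 288; 3^16 ≡ 171 — none is 1, so 3 is a primitive root.
The smallest primitive root modulo 289 is 3.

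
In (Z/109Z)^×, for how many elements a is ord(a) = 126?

0

φ(109) = 109 − 1 = 108 = 2^2 · 3^3.
In a cyclic group of order 108, there are φ(d) elements of order d for each divisor d of 108, and zero for non-divisors.
126 does not divide 108, so no element of (Z/109Z)^× has order 126.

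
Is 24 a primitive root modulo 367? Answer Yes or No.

No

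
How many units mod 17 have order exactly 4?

φ(17) = 17 − 1 = 16 = 2^4.
In a cyclic group of order 16, there are φ(d) elements of order d for each divisor d of 16, and zero for non-divisors.
4 = 2^2 divides 16, and φ(4) = 2.

2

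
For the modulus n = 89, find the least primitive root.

3

φ(89) = 89 − 1 = 88 = 2^3 · 11.
Test candidates g = 2, 3, … against the prime factors q ∈ {2, 11} of φ(89): g is a generator iff g^(88/q) ≢ 1 for every such q.
g = 2: 2^44 ≡ 1 — hits 1, so not a primitive root.
g = 3: 3^44 ≡ 88; 3^8 ≡ 64 — none is 1, so 3 is a primitive root.
Hence the least primitive root of 89 is 3.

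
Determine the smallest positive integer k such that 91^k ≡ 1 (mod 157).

By Lagrange's theorem, ord_157(91) divides φ(157) = 157 − 1 = 156 = 2^2 · 3 · 13.
Divisors of 156: 1, 2, 3, 4, 6, 12, 13, 26, 39, 52, 78, 156.
Test each divisor d:
91^1 ≡ 91
91^2 ≡ 117
91^3 ≡ 128
91^4 ≡ 30
91^6 ≡ 56
91^12 ≡ 153
91^13 ≡ 107
91^26 ≡ 145
91^39 ≡ 129
91^52 ≡ 144
91^78 ≡ 156
91^156 ≡ 1
Therefore the multiplicative order of 91 modulo 157 is 156.

156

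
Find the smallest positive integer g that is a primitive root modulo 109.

φ(109) = 109 − 1 = 108 = 2^2 · 3^3.
g is a primitive root iff g^(108/q) ≢ 1 (mod 109) for each prime q ∈ {2, 3}.
g = 2: 2^54 ≡ 108; 2^36 ≡ 1 — hits 1, so not a primitive root.
g = 3: 3^54 ≡ 1 — hits 1, so not a primitive root.
g = 4: 4^54 ≡ 1 — hits 1, so not a primitive root.
g = 5: 5^54 ≡ 1 — hits 1, so not a primitive root.
g = 6: 6^54 ≡ 108; 6^36 ≡ 63 — none is 1, so 6 is a primitive root.
The smallest primitive root modulo 109 is 6.

6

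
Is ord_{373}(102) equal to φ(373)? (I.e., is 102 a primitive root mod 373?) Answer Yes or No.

φ(373) = 373 − 1 = 372 = 2^2 · 3 · 31.
Test 102^(372/q) mod 373 for each prime factor q of 372:
102^186 ≡ 372 (mod 373)  [q = 2: ≢ 1 ✓]
102^124 ≡ 88 (mod 373)  [q = 3: ≢ 1 ✓]
102^12 ≡ 91 (mod 373)  [q = 31: ≢ 1 ✓]
All checks pass, so 102 has order 372 and is a primitive root modulo 373.

Yes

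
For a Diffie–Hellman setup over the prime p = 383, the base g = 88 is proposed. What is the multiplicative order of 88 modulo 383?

382

Since 88 ∈ (Z/383Z)^×, its order divides φ(383) = 383 − 1 = 382 = 2 · 191.
Divisors of 382: 1, 2, 191, 382.
Evaluate successive powers at the divisors of 382:
88^1 ≡ 88 (mod 383)
88^2 ≡ 84 (mod 383)
88^191 ≡ 382 (mod 383)
88^382 ≡ 1 (mod 383) ✓
The smallest such exponent is 382, so the order of 88 is 382.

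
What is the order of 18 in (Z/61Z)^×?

60

Since 18 ∈ (Z/61Z)^×, its order divides φ(61) = 61 − 1 = 60 = 2^2 · 3 · 5.
Divisors of 60: 1, 2, 3, 4, 5, 6, 10, 12, 15, 20, 30, 60.
Check 18^d mod 61 for each divisor in increasing order:
18^1 ≡ 18
18^2 ≡ 19
18^3 ≡ 37
18^4 ≡ 56
18^5 ≡ 32
18^6 ≡ 27
18^10 ≡ 48
18^12 ≡ 58
18^15 ≡ 11
18^20 ≡ 47
18^30 ≡ 60
18^60 ≡ 1
So ord_61(18) = 60.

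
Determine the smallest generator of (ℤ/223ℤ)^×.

3

φ(223) = 223 − 1 = 222 = 2 · 3 · 37.
g is a primitive root iff g^(222/q) ≢ 1 (mod 223) for each prime q ∈ {2, 3, 37}.
g = 2: 2^111 ≡ 1 — hits 1, so not a primitive root.
g = 3: 3^111 ≡ 222; 3^74 ≡ 183; 3^6 ≡ 60 — none is 1, so 3 is a primitive root.
The smallest primitive root modulo 223 is 3.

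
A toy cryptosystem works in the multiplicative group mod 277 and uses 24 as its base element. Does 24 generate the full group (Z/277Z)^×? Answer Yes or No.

φ(277) = 277 − 1 = 276 = 2^2 · 3 · 23.
An element g generates (Z/277Z)^× iff g^(276/q) ≢ 1 (mod 277) for each prime q ∈ {2, 3, 23}.
24^138 ≡ 276 (mod 277)  [q = 2: ≢ 1 ✓]
24^92 ≡ 160 (mod 277)  [q = 3: ≢ 1 ✓]
24^12 ≡ 203 (mod 277)  [q = 23: ≢ 1 ✓]
All checks pass, so 24 has order 276 and is a primitive root modulo 277.

Yes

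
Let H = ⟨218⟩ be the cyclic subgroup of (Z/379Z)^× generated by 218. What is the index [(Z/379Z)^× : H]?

2

The order of 218 must divide φ(379) = 379 − 1 = 378 = 2 · 3^3 · 7.
Divisors of 378: 1, 2, 3, 6, 7, 9, 14, 18, 21, 27, 42, 54, 63, 126, 189, 378.
Compute 218^d (mod 379) for the divisors d until we hit 1:
218^1 ≡ 218 (mod 379)
218^2 ≡ 149 (mod 379)
218^3 ≡ 267 (mod 379)
218^6 ≡ 37 (mod 379)
218^7 ≡ 107 (mod 379)
218^9 ≡ 25 (mod 379)
218^14 ≡ 79 (mod 379)
218^18 ≡ 246 (mod 379)
218^21 ≡ 115 (mod 379)
218^27 ≡ 86 (mod 379)
218^42 ≡ 339 (mod 379)
218^54 ≡ 195 (mod 379)
218^63 ≡ 327 (mod 379)
218^126 ≡ 51 (mod 379)
218^189 ≡ 1 (mod 379) ✓
Thus |⟨218⟩| = ord(218) = 189.
The index is φ(379) / ord(218) = 378 / 189 = 2.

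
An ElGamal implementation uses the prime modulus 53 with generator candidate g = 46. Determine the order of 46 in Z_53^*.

13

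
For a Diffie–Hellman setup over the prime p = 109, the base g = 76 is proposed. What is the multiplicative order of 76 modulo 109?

4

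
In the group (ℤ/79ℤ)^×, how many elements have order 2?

φ(79) = 79 − 1 = 78 = 2 · 3 · 13.
In a cyclic group of order 78, there are φ(d) elements of order d for each divisor d of 78, and zero for non-divisors.
2 | 78, and φ(2) = 2 − 1 = 1.

1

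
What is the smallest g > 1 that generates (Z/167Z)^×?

φ(167) = 167 − 1 = 166 = 2 · 83.
g is a primitive root iff g^(166/q) ≢ 1 (mod 167) for each prime q ∈ {2, 83}.
g = 2: 2^83 ≡ 1 — hits 1, so not a primitive root.
g = 3: 3^83 ≡ 1 — hits 1, so not a primitive root.
g = 4: 4^83 ≡ 1 — hits 1, so not a primitive root.
g = 5: 5^83 ≡ 166; 5^2 ≡ 25 — none is 1, so 5 is a primitive root.
Hence the least primitive root of 167 is 5.

5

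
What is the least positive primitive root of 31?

φ(31) = 31 − 1 = 30 = 2 · 3 · 5.
Test candidates g = 2, 3, … against the prime factors q ∈ {2, 3, 5} of φ(31): g is a generator iff g^(30/q) ≢ 1 for every such q.
g = 2: 2^15 ≡ 1 — hits 1, so not a primitive root.
g = 3: 3^15 ≡ 30; 3^10 ≡ 25; 3^6 ≡ 16 — none is 1, so 3 is a primitive root.
So 3 is the smallest generator of (Z/31Z)^×.

3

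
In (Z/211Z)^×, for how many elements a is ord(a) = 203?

0

φ(211) = 211 − 1 = 210 = 2 · 3 · 5 · 7.
(Z/211Z)^× is cyclic (|G| = 210); a cyclic group of order m has exactly φ(d) elements of each order d | m, and none otherwise.
Here 210 is not a multiple of 203, so there are no elements of order 203.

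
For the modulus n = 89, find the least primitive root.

3

φ(89) = 89 − 1 = 88 = 2^3 · 11.
g is a primitive root iff g^(88/q) ≢ 1 (mod 89) for each prime q ∈ {2, 11}.
g = 2: 2^44 ≡ 1 — hits 1, so not a primitive root.
g = 3: 3^44 ≡ 88; 3^8 ≡ 64 — none is 1, so 3 is a primitive root.
Hence the least primitive root of 89 is 3.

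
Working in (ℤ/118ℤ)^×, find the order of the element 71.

29

ord(71) | φ(118) = φ(2)·φ(59) = 1·58 = 58 = 2 · 29.
Divisors of 58: 1, 2, 29, 58.
Compute 71^d (mod 118) for the divisors d until we hit 1:
71^1 ≡ 71
71^2 ≡ 85
71^29 ≡ 1
Hence ord(71) = 29.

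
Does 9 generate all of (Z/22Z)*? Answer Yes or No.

φ(22) = φ(2)·φ(11) = 1·10 = 10 = 2 · 5.
It suffices to check that the order of 9 is not a proper divisor of 10: compute 9^(10/q) for q ∈ {2, 5}.
9^5 ≡ 1 (mod 22)  [q = 2: ≡ 1 ✗]
9^2 ≡ 15 (mod 22)  [q = 5: ≢ 1 ✓]
Since 9^5 ≡ 1, the order of 9 divides 5 < 10, so 9 is not a primitive root.

No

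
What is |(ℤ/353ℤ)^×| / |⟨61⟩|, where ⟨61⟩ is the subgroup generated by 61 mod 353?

4

The order of 61 must divide φ(353) = 353 − 1 = 352 = 2^5 · 11.
Divisors of 352: 1, 2, 4, 8, 11, 16, 22, 32, 44, 88, 176, 352.
Test each divisor d:
61^1 ≡ 61
61^2 ≡ 191
61^4 ≡ 122
61^8 ≡ 58
61^11 ≡ 116
61^16 ≡ 187
61^22 ≡ 42
61^32 ≡ 22
61^44 ≡ 352
61^88 ≡ 1
So ord_353(61) = 88, hence |⟨61⟩| = 88.
[(Z/353Z)^× : ⟨61⟩] = 352/88 = 4.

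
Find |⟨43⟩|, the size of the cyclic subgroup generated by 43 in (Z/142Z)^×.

By Lagrange's theorem, ord_142(43) divides φ(142) = φ(2)·φ(71) = 1·70 = 70 = 2 · 5 · 7.
Divisors of 70: 1, 2, 5, 7, 10, 14, 35, 70.
Evaluate successive powers at the divisors of 70:
43^1 ≡ 43 (mod 142)
43^2 ≡ 3 (mod 142)
43^5 ≡ 103 (mod 142)
43^7 ≡ 25 (mod 142)
43^10 ≡ 101 (mod 142)
43^14 ≡ 57 (mod 142)
43^35 ≡ 1 (mod 142) ✓
The smallest such exponent is 35, so the order of 43 is 35.

35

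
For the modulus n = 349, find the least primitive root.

φ(349) = 349 − 1 = 348 = 2^2 · 3 · 29.
g is a primitive root iff g^(348/q) ≢ 1 (mod 349) for each prime q ∈ {2, 3, 29}.
g = 2: 2^174 ≡ 348; 2^116 ≡ 226; 2^12 ≡ 257 — none is 1, so 2 is a primitive root.
The smallest primitive root modulo 349 is 2.

2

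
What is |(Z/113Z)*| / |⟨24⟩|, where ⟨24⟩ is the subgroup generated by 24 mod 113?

1

ord(24) | φ(113) = 113 − 1 = 112 = 2^4 · 7.
Divisors of 112: 1, 2, 4, 7, 8, 14, 16, 28, 56, 112.
Compute 24^d (mod 113) for the divisors d until we hit 1:
24^1 ≡ 24 (mod 113)
24^2 ≡ 11 (mod 113)
24^4 ≡ 8 (mod 113)
24^7 ≡ 78 (mod 113)
24^8 ≡ 64 (mod 113)
24^14 ≡ 95 (mod 113)
24^16 ≡ 28 (mod 113)
24^28 ≡ 98 (mod 113)
24^56 ≡ 112 (mod 113)
24^112 ≡ 1 (mod 113) ✓
Thus |⟨24⟩| = ord(24) = 112.
[(Z/113Z)^× : ⟨24⟩] = 112/112 = 1.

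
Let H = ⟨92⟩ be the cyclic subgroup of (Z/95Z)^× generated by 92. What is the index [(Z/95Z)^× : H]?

2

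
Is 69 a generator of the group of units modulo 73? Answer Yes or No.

φ(73) = 73 − 1 = 72 = 2^3 · 3^2.
An element g generates (Z/73Z)^× iff g^(72/q) ≢ 1 (mod 73) for each prime q ∈ {2, 3}.
69^36 ≡ 1 (mod 73)  [q = 2: ≡ 1 ✗]
69^24 ≡ 8 (mod 73)  [q = 3: ≢ 1 ✓]
Since 69^36 ≡ 1, the order of 69 divides 36 < 72, so 69 is not a primitive root.

No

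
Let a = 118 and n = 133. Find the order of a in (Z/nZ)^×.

The order of 118 must divide φ(133) = φ(7·19) = (7−1)·(19−1) = 6·18 = 108 = 2^2 · 3^3.
Divisors of 108: 1, 2, 3, 4, 6, 9, 12, 18, 27, 36, 54, 108.
Test each divisor d:
118^1 ≡ 118 (mod 133)
118^2 ≡ 92 (mod 133)
118^3 ≡ 83 (mod 133)
118^4 ≡ 85 (mod 133)
118^6 ≡ 106 (mod 133)
118^9 ≡ 20 (mod 133)
118^12 ≡ 64 (mod 133)
118^18 ≡ 1 (mod 133) ✓
Therefore the multiplicative order of 118 modulo 133 is 18.

18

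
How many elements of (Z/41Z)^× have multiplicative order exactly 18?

0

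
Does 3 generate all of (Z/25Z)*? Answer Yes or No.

Yes

φ(25) = φ(5^2) = 5·(5−1) = 20 = 2^2 · 5.
3 is a primitive root mod 25 iff 3^(φ(25)/q) ≢ 1 for every prime q | φ(25), i.e. q ∈ {2, 5}.
3^10 ≡ 24 (mod 25)  [q = 2: ≢ 1 ✓]
3^4 ≡ 6 (mod 25)  [q = 5: ≢ 1 ✓]
Every test exponent gives a nontrivial residue, hence 3 generates the full group.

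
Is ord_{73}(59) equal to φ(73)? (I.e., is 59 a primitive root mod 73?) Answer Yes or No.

φ(73) = 73 − 1 = 72 = 2^3 · 3^2.
It suffices to check that the order of 59 is not a proper divisor of 72: compute 59^(72/q) for q ∈ {2, 3}.
59^36 ≡ 72 (mod 73)  [q = 2: ≢ 1 ✓]
59^24 ≡ 64 (mod 73)  [q = 3: ≢ 1 ✓]
Every test exponent gives a nontrivial residue, hence 59 generates the full group.

Yes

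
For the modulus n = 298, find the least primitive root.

φ(298) = φ(2)·φ(149) = 1·148 = 148 = 2^2 · 37.
g is a primitive root iff g^(148/q) ≢ 1 (mod 298) for each prime q ∈ {2, 37}.
g = 2: gcd(2, 298) = 2 > 1, not a unit — skip.
g = 3: 3^74 ≡ 297; 3^4 ≡ 81 — none is 1, so 3 is a primitive root.
Hence the least primitive root of 298 is 3.

3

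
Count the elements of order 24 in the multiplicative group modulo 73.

φ(73) = 73 − 1 = 72 = 2^3 · 3^2.
(Z/73Z)^× is cyclic (|G| = 72); a cyclic group of order m has exactly φ(d) elements of each order d | m, and none otherwise.
24 = 2^3 · 3 divides 72, and φ(24) = 8.

8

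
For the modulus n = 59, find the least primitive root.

2

φ(59) = 59 − 1 = 58 = 2 · 29.
Test candidates g = 2, 3, … against the prime factors q ∈ {2, 29} of φ(59): g is a generator iff g^(58/q) ≢ 1 for every such q.
g = 2: 2^29 ≡ 58; 2^2 ≡ 4 — none is 1, so 2 is a primitive root.
Hence the least primitive root of 59 is 2.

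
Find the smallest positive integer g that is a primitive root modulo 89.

3

φ(89) = 89 − 1 = 88 = 2^3 · 11.
g is a primitive root iff g^(88/q) ≢ 1 (mod 89) for each prime q ∈ {2, 11}.
g = 2: 2^44 ≡ 1 — hits 1, so not a primitive root.
g = 3: 3^44 ≡ 88; 3^8 ≡ 64 — none is 1, so 3 is a primitive root.
Hence the least primitive root of 89 is 3.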